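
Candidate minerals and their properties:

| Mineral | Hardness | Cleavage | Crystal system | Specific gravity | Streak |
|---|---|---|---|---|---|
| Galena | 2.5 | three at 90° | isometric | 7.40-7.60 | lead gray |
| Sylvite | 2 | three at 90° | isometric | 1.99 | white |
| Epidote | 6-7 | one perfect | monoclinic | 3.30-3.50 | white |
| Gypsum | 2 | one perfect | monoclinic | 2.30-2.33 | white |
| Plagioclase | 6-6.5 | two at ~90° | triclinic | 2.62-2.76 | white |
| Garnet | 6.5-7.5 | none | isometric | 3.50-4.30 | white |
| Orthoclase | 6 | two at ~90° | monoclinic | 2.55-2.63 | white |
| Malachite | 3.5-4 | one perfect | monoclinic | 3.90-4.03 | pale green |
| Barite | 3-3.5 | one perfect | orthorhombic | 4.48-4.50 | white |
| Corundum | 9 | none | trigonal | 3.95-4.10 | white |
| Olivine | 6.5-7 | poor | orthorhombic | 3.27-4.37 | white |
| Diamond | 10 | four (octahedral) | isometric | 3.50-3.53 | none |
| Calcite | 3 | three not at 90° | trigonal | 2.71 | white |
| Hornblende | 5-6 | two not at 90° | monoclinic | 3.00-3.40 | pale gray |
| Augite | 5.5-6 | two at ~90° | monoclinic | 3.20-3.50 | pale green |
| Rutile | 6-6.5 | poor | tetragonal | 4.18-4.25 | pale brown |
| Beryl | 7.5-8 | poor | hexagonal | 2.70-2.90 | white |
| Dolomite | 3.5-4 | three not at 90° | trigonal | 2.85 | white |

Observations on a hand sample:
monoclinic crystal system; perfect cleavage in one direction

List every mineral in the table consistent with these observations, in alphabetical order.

Monoclinic crystal system — leaves Epidote, Gypsum, Orthoclase, Malachite, Hornblende, Augite.
Perfect cleavage in one direction is inconsistent with Orthoclase, Hornblende, Augite.
The minerals that satisfy all observations are Epidote, Gypsum, Malachite.

Epidote, Gypsum, Malachite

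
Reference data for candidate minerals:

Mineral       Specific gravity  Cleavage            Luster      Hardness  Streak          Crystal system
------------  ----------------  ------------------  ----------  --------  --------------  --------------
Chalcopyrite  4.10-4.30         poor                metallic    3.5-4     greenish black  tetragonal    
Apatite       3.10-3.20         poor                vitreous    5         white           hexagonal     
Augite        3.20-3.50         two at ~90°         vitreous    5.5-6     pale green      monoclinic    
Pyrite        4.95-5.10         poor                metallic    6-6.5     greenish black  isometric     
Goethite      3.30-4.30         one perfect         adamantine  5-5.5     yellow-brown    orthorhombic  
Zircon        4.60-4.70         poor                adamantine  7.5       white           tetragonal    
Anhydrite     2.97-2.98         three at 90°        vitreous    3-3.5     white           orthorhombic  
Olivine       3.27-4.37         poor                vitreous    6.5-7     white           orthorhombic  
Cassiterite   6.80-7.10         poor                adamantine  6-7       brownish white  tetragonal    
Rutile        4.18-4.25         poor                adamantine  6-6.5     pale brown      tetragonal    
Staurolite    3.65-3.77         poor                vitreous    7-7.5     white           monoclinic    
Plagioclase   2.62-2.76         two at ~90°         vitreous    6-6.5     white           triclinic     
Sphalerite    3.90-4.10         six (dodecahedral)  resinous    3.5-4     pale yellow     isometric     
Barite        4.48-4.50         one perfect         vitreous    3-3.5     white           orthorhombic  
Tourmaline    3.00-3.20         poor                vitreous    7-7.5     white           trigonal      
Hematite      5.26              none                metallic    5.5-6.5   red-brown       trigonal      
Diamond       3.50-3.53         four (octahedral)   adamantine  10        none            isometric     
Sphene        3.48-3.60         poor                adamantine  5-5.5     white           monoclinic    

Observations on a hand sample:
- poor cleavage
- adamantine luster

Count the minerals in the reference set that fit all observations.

4

Poor cleavage: narrows the field to Chalcopyrite, Apatite, Pyrite, Zircon, Olivine, Cassiterite, Rutile, Staurolite, Tourmaline, Sphene.
Adamantine luster: Zircon, Cassiterite, Rutile, Sphene remain.
The minerals that satisfy all observations are Cassiterite, Rutile, Sphene, Zircon.
That is 4 minerals.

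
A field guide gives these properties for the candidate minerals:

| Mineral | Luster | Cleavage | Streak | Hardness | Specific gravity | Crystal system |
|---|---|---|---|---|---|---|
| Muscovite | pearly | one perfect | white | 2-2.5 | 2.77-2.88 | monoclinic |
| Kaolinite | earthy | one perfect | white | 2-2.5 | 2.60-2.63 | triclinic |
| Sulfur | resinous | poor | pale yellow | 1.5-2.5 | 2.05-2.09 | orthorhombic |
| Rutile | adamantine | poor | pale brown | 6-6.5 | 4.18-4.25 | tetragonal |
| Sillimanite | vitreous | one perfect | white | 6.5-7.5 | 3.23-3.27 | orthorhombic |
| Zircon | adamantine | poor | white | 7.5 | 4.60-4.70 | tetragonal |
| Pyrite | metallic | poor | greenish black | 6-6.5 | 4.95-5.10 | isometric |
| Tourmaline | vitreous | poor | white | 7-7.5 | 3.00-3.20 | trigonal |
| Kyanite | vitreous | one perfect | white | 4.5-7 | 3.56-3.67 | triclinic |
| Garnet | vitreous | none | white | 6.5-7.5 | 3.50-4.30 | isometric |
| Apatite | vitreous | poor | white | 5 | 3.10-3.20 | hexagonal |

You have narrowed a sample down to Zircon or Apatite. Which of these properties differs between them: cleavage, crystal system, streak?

Cleavage: both poor — shared.
Crystal system: Zircon tetragonal, Apatite hexagonal — different.
Streak: both white — shared.
Only crystal system differs between Zircon and Apatite among the listed tests.

crystal system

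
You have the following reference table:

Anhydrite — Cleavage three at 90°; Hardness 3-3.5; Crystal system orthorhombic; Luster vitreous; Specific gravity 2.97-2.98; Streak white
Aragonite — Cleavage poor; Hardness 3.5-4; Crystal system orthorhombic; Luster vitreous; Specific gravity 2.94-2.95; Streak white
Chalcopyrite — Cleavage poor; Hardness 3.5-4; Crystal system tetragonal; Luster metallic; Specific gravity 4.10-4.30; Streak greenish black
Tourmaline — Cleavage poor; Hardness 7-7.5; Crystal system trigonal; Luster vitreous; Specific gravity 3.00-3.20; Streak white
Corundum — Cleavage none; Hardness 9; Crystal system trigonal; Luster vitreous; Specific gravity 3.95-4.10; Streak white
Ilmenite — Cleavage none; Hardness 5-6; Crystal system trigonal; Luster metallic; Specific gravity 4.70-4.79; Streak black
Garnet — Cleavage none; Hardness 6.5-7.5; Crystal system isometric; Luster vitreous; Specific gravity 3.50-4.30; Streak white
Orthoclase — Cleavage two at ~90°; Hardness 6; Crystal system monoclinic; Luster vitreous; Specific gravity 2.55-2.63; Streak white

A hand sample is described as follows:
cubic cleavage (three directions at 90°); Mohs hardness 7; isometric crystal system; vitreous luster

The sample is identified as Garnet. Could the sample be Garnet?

No

Cubic cleavage (three directions at 90°) — Garnet has cleavage none; which does not match.
Mohs hardness 7 — matches Garnet (hardness 6.5-7.5).
Isometric crystal system — matches Garnet (isometric system).
Vitreous luster — matches Garnet (vitreous luster).
The cleavage observation rules out Garnet.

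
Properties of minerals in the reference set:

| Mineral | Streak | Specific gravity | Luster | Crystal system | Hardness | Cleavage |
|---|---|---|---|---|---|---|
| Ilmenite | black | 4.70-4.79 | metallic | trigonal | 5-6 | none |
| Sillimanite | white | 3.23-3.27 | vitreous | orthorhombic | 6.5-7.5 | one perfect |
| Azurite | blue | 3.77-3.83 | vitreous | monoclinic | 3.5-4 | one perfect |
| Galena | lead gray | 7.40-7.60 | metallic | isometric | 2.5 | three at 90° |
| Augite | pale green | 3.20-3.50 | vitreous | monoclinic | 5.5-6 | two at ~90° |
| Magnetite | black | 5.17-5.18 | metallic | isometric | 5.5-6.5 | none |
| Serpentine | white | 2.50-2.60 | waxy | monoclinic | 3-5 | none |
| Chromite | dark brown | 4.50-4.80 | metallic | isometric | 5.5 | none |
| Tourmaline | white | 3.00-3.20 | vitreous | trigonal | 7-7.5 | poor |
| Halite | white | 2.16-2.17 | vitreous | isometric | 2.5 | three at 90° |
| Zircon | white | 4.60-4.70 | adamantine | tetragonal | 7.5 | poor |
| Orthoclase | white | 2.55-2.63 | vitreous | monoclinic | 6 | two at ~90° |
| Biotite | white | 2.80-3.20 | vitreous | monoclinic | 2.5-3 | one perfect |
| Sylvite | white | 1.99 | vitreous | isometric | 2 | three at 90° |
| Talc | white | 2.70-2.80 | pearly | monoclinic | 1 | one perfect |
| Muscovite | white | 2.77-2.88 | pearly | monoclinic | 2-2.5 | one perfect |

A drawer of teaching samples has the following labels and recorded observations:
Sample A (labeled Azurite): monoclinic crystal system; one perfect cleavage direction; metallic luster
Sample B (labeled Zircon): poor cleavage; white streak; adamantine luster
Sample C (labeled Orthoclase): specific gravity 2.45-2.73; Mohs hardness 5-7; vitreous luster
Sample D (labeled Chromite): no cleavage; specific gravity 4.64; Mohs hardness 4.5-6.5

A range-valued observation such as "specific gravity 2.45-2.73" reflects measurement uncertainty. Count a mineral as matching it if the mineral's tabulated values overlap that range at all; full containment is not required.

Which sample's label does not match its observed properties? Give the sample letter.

Sample A: metallic luster is outside the reference for Azurite (vitreous luster) — mislabeled.
Sample B: all recorded properties match Zircon.
Sample C: all recorded properties match Orthoclase.
Sample D: all recorded properties match Chromite.
The mislabeled specimen is A.

A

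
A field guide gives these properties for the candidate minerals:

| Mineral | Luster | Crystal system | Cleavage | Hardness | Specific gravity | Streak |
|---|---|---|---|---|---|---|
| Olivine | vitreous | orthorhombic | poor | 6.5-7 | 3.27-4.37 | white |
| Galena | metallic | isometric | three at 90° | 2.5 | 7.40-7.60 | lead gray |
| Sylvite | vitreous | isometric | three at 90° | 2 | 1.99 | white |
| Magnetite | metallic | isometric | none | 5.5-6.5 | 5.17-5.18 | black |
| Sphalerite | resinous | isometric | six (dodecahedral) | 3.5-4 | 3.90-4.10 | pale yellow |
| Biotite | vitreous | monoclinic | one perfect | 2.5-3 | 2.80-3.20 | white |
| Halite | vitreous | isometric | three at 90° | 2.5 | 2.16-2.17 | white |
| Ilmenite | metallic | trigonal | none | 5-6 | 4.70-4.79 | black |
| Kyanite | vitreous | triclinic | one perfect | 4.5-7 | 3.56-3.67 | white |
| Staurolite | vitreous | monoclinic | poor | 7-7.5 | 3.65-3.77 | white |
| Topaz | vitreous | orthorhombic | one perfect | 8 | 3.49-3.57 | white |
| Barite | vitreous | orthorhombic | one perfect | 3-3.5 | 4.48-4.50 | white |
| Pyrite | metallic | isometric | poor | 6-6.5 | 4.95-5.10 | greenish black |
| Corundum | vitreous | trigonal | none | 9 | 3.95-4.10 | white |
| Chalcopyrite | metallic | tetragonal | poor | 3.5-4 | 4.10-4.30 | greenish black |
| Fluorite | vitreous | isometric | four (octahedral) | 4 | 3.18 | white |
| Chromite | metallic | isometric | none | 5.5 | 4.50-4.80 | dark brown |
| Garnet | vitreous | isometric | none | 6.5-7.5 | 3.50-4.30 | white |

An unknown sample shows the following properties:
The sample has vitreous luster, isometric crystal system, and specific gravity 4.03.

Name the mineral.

Garnet

Vitreous luster — leaves Olivine, Sylvite, Biotite, Halite, Kyanite, Staurolite, Topaz, Barite, Corundum, Fluorite, Garnet.
Isometric crystal system — Sylvite, Halite, Fluorite, Garnet remain.
Specific gravity 4.03 — leaves Garnet.
Only Garnet satisfies all observations.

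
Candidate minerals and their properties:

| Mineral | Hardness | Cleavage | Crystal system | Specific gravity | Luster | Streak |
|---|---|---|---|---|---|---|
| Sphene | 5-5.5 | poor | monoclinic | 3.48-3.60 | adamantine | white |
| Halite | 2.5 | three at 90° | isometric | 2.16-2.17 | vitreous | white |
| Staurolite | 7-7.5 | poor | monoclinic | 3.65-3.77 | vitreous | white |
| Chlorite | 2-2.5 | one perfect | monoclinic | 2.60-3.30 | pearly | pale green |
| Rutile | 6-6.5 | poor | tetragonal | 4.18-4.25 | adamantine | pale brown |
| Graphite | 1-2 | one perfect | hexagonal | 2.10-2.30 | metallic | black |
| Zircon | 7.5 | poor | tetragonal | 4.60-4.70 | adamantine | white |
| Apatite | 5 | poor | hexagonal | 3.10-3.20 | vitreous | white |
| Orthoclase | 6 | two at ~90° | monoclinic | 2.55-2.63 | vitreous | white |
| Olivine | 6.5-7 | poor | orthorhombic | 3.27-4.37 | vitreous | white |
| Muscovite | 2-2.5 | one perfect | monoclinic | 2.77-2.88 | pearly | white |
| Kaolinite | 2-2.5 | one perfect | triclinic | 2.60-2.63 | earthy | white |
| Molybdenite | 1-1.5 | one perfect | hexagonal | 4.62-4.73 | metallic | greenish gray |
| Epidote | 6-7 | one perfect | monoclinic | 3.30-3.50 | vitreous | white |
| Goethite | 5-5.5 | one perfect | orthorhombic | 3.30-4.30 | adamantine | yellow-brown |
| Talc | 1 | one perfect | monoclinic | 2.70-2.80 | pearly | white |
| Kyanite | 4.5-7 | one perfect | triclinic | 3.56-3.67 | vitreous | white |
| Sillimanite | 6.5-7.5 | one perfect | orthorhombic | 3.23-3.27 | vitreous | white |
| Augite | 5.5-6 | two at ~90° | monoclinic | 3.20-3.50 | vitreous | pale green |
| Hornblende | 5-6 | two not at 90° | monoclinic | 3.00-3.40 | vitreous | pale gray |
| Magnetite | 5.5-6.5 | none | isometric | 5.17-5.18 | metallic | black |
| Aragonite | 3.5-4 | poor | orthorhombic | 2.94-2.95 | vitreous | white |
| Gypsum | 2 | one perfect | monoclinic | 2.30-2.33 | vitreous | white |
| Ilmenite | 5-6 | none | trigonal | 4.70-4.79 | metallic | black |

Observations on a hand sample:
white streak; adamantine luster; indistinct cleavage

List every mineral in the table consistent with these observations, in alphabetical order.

Sphene, Zircon

White streak — leaves Sphene, Halite, Staurolite, Zircon, Apatite, Orthoclase, Olivine, Muscovite, Kaolinite, Epidote, Talc, Kyanite, Sillimanite, Aragonite, Gypsum.
Adamantine luster — leaves Sphene, Zircon.
Indistinct cleavage — every remaining candidate is consistent.
Remaining candidates: Sphene, Zircon.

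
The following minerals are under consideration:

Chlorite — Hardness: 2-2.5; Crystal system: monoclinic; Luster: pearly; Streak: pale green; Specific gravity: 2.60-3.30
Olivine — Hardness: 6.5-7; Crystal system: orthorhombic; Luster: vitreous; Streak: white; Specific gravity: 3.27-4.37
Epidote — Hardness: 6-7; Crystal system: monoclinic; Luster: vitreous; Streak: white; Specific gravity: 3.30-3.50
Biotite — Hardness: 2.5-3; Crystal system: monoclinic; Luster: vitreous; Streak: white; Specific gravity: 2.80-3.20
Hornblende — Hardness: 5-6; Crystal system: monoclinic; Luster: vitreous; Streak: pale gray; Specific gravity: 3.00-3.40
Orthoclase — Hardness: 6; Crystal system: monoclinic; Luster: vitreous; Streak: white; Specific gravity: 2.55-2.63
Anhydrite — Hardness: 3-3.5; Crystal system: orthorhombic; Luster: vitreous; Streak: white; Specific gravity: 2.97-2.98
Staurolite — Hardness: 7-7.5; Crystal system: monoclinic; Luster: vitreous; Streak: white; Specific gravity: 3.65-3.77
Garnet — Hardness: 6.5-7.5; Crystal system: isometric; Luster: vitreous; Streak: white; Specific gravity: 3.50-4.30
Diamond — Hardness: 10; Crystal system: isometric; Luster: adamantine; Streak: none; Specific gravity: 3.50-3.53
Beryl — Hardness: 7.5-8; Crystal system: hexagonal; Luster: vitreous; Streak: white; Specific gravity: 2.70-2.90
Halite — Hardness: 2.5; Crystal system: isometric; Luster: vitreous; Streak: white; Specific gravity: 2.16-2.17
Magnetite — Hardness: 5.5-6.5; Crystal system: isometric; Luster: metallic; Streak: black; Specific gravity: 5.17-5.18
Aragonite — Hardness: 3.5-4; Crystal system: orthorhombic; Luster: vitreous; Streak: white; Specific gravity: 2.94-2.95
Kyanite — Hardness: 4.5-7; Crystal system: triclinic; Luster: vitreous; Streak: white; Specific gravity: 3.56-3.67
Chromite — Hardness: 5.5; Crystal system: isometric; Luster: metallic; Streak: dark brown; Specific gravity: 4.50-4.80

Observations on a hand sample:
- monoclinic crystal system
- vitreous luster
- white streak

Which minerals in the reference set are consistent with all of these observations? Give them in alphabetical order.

Monoclinic crystal system — narrows the field to Chlorite, Epidote, Biotite, Hornblende, Orthoclase, Staurolite.
Vitreous luster excludes Chlorite.
White streak excludes Hornblende.
The minerals that satisfy all observations are Biotite, Epidote, Orthoclase, Staurolite.

Biotite, Epidote, Orthoclase, Staurolite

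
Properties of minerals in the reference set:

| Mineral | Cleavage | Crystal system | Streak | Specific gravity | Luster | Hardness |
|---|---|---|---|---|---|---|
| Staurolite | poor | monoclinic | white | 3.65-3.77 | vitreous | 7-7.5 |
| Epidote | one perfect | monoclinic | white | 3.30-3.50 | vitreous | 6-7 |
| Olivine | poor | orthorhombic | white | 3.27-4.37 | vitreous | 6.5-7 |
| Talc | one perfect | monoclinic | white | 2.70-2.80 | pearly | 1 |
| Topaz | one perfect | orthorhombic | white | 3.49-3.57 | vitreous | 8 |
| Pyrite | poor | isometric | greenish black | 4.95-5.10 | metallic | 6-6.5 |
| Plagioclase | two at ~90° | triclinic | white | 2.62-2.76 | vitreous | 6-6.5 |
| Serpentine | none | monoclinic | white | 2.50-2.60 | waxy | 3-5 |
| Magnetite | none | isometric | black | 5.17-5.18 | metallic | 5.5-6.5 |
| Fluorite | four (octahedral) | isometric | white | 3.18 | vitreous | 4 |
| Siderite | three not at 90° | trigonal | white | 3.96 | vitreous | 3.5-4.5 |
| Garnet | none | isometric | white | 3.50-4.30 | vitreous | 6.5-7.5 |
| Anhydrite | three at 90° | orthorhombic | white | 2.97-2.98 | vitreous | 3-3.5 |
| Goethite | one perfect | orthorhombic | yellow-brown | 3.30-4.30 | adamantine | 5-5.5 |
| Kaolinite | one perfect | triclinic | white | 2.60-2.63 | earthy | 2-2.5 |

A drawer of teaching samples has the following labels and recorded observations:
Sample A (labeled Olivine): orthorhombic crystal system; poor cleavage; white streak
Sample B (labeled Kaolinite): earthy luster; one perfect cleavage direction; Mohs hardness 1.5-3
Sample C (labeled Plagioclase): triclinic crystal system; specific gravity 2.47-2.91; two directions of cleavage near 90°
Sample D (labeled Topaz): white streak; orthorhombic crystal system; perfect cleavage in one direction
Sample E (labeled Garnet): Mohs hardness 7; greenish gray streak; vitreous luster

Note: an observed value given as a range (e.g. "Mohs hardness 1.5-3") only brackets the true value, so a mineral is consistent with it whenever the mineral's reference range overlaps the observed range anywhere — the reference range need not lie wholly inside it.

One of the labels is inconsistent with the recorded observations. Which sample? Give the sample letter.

Sample A: all recorded properties match Olivine.
Sample B: all recorded properties match Kaolinite.
Sample C: all recorded properties match Plagioclase.
Sample D: all recorded properties match Topaz.
Sample E: Garnet has white streak, but the record shows greenish gray streak — this label is wrong.
Only sample E is inconsistent with its label.

E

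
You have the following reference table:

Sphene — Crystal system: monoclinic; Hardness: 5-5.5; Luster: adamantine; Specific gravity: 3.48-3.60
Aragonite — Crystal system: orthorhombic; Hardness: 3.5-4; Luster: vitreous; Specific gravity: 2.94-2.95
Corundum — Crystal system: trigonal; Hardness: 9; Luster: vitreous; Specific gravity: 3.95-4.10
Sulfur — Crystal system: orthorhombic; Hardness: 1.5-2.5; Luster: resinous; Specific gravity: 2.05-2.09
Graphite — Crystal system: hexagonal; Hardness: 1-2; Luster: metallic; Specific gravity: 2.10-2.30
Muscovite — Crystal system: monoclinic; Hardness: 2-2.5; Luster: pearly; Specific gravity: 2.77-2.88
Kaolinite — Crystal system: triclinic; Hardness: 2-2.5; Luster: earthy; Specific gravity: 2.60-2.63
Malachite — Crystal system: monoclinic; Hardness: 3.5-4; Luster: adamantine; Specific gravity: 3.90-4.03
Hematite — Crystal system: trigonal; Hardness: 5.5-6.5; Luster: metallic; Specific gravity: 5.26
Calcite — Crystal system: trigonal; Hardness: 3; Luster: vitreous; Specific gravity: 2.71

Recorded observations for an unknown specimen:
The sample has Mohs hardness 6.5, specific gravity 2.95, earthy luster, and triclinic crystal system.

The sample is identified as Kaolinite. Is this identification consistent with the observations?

Inconsistent

Mohs hardness 6.5 — Kaolinite has hardness 2-2.5; which does not match.
Specific gravity 2.95 — Kaolinite has SG 2.60-2.63; which does not match.
Earthy luster — matches Kaolinite (earthy luster).
Triclinic crystal system — matches Kaolinite (triclinic system).
2 of the observed properties are inconsistent with Kaolinite.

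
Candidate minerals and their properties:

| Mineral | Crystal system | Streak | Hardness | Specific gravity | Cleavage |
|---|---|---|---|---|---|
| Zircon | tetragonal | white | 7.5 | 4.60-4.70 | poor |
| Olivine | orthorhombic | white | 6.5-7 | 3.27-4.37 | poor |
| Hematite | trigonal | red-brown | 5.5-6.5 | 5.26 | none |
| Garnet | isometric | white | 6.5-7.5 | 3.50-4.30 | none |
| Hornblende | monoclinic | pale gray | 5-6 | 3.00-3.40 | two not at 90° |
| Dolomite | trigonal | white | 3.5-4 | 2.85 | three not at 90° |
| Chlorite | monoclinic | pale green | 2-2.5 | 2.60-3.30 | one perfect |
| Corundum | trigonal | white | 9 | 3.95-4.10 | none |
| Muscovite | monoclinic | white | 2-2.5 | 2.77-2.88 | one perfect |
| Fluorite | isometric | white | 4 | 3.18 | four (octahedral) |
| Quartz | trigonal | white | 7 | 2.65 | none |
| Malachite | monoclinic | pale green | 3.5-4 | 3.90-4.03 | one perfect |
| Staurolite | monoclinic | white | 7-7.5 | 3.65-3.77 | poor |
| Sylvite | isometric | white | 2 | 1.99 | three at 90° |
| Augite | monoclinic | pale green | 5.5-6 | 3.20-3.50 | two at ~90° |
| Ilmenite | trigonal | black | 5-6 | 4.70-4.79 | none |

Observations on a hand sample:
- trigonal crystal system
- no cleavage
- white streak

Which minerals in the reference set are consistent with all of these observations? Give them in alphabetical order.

Trigonal crystal system: only Hematite, Dolomite, Corundum, Quartz, Ilmenite remain.
No cleavage eliminates Dolomite.
White streak is inconsistent with Hematite, Ilmenite.
Remaining candidates: Corundum, Quartz.

Corundum, Quartz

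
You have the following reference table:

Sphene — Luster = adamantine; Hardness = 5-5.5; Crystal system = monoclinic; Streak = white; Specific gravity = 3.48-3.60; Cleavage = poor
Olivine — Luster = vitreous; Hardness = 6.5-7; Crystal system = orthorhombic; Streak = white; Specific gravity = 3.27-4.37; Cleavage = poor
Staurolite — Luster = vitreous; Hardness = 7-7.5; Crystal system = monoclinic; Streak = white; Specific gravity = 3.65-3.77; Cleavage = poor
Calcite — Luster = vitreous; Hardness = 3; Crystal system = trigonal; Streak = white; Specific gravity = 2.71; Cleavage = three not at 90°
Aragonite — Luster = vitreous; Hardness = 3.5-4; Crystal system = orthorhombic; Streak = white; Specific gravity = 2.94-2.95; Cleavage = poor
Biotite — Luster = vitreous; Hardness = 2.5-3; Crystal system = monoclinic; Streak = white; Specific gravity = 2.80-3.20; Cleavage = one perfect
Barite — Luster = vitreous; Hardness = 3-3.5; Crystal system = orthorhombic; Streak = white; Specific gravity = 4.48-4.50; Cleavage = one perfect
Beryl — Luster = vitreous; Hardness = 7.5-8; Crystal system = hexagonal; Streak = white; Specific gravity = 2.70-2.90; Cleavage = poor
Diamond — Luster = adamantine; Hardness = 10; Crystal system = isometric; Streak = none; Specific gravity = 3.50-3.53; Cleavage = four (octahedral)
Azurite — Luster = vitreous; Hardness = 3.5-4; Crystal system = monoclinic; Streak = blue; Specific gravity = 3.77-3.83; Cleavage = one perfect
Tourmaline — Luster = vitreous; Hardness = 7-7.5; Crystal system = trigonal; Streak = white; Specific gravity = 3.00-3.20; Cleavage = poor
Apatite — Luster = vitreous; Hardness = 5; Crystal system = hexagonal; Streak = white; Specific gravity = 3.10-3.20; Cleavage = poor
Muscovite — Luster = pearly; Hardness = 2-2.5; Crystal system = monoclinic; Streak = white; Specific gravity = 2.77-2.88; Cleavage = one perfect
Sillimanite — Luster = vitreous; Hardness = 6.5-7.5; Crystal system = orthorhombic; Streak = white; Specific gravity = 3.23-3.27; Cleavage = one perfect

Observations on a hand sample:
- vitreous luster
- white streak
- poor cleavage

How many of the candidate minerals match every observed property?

6

Vitreous luster rules out Sphene, Diamond, Muscovite.
White streak excludes Azurite.
Poor cleavage eliminates Calcite, Biotite, Barite, Sillimanite.
Consistent with every observation: Apatite, Aragonite, Beryl, Olivine, Staurolite, Tourmaline.
That is 6 minerals.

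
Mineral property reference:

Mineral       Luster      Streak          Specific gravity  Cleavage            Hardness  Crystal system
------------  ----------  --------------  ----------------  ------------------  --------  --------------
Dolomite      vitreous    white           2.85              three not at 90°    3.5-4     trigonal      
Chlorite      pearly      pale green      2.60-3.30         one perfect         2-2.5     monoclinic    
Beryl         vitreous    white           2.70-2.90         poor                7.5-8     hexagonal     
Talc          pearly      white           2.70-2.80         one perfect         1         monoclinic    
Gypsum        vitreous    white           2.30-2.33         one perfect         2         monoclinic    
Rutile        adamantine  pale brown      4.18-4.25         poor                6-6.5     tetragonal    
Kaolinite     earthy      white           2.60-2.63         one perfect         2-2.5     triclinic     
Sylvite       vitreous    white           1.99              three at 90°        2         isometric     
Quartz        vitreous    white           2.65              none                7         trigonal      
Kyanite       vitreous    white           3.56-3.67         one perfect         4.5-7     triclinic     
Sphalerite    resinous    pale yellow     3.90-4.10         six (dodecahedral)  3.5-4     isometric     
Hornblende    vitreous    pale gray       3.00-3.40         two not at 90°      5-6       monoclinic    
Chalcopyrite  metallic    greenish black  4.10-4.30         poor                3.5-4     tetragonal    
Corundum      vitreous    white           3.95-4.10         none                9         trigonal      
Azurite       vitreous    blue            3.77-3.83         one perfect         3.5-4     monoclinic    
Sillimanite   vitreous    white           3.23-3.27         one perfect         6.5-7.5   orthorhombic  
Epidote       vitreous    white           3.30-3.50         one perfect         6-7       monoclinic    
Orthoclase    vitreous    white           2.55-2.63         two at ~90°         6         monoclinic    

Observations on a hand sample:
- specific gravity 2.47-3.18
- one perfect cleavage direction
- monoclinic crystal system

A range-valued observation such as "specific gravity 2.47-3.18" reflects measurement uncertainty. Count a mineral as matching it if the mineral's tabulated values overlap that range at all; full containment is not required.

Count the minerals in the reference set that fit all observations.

Specific gravity 2.47-3.18: only Dolomite, Chlorite, Beryl, Talc, Kaolinite, Quartz, Hornblende, Orthoclase remain.
One perfect cleavage direction: leaves Chlorite, Talc, Kaolinite.
Monoclinic crystal system rules out Kaolinite.
The minerals that satisfy all observations are Chlorite, Talc.
That is 2 minerals.

2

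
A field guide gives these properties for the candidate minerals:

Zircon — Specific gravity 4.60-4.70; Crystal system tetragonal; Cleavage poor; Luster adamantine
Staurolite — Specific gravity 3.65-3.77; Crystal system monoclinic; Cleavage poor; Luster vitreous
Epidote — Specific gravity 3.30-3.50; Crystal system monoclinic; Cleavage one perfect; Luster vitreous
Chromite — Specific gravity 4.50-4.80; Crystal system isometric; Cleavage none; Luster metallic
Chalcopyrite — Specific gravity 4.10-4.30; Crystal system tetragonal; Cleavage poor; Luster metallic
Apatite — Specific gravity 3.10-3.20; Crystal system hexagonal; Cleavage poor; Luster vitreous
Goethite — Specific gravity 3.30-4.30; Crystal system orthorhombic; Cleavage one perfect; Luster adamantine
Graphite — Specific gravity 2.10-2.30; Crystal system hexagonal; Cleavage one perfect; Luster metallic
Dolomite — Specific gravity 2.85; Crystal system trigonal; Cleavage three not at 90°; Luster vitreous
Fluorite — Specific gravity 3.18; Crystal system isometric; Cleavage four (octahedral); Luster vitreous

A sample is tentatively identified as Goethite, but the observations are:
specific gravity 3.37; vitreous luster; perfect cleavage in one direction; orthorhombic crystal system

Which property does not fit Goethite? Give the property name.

Specific gravity 3.37: Goethite has SG 3.30-4.30 — within range.
Vitreous luster: Goethite has adamantine luster — outside the reference range.
Perfect cleavage in one direction: Goethite has cleavage one perfect — within range.
Orthorhombic crystal system: Goethite has orthorhombic system — within range.
Only the luster is inconsistent.

luster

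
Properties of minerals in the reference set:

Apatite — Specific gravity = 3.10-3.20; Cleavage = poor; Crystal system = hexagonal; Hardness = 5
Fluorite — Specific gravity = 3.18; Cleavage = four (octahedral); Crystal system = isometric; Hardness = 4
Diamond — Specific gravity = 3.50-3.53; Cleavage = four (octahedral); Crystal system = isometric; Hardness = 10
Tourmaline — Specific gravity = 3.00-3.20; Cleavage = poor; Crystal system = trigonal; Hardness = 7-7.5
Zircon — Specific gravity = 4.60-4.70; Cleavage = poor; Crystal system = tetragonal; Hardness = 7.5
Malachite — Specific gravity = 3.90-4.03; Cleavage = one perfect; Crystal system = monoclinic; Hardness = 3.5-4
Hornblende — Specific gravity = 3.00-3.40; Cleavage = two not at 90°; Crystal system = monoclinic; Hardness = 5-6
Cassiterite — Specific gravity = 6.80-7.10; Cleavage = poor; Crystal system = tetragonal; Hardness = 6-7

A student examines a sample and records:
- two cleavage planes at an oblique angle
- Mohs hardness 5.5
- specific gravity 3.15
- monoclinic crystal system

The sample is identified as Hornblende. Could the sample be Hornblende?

Two cleavage planes at an oblique angle — fits Hornblende (cleavage two not at 90°).
Mohs hardness 5.5 — fits Hornblende (hardness 5-6).
Specific gravity 3.15 — fits Hornblende (SG 3.00-3.40).
Monoclinic crystal system — fits Hornblende (monoclinic system).
Every observed property is compatible with the reference values for Hornblende.

Yes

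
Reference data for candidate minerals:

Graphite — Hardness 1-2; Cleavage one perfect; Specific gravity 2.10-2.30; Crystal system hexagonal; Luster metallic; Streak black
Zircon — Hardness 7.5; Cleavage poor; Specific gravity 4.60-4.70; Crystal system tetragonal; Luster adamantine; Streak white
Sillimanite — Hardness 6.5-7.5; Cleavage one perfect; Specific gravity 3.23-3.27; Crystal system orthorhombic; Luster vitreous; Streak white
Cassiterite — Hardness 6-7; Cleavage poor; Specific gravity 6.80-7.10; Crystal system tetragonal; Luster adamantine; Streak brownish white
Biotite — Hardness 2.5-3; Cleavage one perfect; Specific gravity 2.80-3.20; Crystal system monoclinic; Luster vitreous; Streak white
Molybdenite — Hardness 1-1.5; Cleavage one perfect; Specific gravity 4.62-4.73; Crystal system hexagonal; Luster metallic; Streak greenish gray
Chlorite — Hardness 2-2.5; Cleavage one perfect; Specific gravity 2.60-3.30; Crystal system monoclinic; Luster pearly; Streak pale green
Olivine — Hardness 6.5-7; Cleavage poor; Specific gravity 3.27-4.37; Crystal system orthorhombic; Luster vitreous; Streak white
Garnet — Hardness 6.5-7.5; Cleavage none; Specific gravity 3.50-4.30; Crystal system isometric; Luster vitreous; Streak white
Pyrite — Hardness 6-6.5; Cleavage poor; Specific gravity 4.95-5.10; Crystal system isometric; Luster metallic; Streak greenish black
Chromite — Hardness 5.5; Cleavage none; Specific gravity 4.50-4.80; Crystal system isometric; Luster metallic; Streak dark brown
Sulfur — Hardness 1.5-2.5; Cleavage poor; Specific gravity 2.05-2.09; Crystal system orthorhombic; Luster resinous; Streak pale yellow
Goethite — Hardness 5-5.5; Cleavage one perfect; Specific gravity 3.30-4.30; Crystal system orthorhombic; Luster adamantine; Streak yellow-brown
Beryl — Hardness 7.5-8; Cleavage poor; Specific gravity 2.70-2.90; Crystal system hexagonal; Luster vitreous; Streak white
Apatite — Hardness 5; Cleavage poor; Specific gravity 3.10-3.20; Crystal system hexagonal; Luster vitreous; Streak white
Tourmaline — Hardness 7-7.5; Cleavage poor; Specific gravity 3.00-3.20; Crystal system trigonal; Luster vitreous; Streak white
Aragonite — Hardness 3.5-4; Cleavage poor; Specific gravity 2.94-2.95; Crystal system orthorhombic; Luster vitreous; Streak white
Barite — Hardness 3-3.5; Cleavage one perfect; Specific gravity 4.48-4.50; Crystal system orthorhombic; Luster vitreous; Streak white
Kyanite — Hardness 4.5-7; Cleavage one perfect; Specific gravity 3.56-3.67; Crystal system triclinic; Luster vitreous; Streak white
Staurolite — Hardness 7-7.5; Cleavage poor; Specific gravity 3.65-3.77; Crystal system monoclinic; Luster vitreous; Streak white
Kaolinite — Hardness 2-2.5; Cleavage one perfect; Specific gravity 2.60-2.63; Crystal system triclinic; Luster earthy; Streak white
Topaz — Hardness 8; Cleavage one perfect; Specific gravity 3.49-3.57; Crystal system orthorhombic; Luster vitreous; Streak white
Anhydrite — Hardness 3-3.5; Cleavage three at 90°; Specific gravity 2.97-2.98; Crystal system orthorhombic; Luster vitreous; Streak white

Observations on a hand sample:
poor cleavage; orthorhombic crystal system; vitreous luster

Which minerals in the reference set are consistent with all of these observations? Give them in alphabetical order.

Aragonite, Olivine

Poor cleavage: Zircon, Cassiterite, Olivine, Pyrite, Sulfur, Beryl, Apatite, Tourmaline, Aragonite, Staurolite remain.
Orthorhombic crystal system: Olivine, Sulfur, Aragonite remain.
Vitreous luster is inconsistent with Sulfur.
Remaining candidates: Aragonite, Olivine.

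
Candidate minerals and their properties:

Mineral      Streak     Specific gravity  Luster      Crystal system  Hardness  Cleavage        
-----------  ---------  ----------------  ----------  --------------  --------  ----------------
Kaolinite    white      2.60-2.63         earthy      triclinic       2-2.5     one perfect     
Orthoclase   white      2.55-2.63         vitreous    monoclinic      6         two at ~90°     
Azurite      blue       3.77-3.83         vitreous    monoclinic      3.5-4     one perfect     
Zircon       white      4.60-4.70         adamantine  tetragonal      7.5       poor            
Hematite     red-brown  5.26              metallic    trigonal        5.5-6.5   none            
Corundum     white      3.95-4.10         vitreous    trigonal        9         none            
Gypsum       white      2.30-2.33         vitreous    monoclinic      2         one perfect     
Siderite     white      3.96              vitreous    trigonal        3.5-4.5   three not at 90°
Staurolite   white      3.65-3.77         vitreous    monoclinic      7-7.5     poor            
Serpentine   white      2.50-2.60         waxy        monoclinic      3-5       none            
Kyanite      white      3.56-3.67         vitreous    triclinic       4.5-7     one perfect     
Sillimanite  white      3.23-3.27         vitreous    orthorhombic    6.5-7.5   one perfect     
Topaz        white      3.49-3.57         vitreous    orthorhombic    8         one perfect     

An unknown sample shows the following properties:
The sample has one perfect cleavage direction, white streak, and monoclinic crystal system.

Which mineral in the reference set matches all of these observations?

One perfect cleavage direction — leaves Kaolinite, Azurite, Gypsum, Kyanite, Sillimanite, Topaz.
White streak rules out Azurite.
Monoclinic crystal system — leaves Gypsum.
Gypsum is the sole remaining match.

Gypsum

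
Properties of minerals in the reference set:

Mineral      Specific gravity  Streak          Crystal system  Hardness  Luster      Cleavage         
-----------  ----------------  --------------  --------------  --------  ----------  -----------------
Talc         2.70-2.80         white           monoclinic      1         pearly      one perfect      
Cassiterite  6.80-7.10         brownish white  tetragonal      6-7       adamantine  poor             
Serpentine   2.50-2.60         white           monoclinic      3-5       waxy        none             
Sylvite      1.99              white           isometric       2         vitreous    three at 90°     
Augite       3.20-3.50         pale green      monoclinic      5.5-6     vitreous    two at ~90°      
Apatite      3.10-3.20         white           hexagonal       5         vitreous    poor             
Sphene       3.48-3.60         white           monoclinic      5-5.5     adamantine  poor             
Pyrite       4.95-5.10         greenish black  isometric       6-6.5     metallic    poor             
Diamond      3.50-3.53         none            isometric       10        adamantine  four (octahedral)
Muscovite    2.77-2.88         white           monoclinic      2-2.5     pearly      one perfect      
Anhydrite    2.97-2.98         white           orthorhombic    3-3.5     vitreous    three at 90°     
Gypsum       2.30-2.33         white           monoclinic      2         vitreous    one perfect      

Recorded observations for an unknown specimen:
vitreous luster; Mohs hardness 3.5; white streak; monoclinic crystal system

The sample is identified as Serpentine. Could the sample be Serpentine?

No

Vitreous luster — Serpentine has waxy luster; inconsistent.
Mohs hardness 3.5 — matches Serpentine (hardness 3-5).
White streak — matches Serpentine (white streak).
Monoclinic crystal system — matches Serpentine (monoclinic system).
The luster observation rules out Serpentine.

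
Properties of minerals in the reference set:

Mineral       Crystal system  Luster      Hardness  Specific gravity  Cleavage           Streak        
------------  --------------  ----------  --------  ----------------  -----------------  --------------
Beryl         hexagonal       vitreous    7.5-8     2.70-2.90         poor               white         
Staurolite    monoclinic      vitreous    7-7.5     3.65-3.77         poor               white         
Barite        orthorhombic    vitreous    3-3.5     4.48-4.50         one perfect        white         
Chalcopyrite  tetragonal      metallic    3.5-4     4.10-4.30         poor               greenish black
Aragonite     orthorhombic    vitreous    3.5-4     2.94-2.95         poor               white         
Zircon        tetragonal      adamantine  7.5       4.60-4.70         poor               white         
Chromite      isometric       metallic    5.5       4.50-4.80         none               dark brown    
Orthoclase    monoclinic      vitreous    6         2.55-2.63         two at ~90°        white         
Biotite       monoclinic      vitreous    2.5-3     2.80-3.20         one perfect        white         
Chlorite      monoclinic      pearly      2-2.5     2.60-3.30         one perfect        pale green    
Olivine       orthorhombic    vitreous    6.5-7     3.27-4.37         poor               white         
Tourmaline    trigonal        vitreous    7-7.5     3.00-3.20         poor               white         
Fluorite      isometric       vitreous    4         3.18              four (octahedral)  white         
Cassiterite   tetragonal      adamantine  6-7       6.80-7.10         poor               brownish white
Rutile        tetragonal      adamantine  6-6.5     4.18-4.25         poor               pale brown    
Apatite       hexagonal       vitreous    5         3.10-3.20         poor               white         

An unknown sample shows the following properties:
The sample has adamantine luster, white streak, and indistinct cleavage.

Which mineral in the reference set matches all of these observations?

Adamantine luster — narrows the field to Zircon, Cassiterite, Rutile.
White streak — narrows the field to Zircon.
Indistinct cleavage — consistent with all remaining minerals.
Only Zircon satisfies all observations.

Zircon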